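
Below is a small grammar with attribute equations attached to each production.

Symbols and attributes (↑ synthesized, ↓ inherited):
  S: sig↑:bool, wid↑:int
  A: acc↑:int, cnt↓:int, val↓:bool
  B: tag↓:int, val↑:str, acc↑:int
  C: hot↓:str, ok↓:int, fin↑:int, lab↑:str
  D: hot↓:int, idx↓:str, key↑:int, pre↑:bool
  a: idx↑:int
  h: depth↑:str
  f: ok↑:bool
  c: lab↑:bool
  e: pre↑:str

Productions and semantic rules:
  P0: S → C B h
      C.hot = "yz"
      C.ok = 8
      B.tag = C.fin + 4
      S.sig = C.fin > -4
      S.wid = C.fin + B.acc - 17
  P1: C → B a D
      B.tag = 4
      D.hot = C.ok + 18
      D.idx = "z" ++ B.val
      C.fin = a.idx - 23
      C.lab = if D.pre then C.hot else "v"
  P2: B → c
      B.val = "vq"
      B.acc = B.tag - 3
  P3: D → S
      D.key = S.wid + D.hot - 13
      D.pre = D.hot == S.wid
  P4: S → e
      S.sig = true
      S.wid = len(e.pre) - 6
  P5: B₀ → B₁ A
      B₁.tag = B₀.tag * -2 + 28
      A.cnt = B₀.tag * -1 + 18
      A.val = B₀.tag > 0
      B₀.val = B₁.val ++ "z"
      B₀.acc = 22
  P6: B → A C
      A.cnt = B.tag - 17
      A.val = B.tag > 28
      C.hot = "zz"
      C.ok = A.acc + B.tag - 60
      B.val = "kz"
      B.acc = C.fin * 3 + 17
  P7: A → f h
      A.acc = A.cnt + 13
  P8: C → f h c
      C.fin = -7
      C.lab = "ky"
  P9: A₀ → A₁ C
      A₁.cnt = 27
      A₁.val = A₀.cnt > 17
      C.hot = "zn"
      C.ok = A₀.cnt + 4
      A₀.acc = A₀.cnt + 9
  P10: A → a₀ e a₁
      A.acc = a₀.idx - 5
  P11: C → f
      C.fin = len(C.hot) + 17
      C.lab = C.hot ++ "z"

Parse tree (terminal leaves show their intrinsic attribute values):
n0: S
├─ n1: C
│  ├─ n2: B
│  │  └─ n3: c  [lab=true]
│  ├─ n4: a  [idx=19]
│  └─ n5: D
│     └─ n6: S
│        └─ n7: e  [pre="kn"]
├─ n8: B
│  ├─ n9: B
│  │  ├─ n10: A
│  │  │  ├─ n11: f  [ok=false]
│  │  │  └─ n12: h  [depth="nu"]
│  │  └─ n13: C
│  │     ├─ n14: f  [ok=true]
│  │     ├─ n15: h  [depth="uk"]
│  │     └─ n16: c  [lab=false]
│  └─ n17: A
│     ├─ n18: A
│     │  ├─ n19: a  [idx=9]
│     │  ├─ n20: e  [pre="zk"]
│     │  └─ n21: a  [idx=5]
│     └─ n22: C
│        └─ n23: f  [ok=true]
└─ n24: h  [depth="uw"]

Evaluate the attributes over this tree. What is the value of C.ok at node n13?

-8

1. n1.hot = "yz"  ["yz"]
2. n1.ok = 8  [8]
3. n2.tag = 4  [4]
4. n3.lab = true  [terminal]
5. n2.val = "vq"  ["vq"]
6. n2.acc = 1  [B.tag - 3]
7. n4.idx = 19  [terminal]
8. n5.hot = 26  [C.ok + 18]
9. n5.idx = "zvq"  ["z" ++ B.val]
10. n7.pre = "kn"  [terminal]
11. n6.sig = true  [true]
12. n6.wid = -4  [len(e.pre) - 6]
13. n5.key = 9  [S.wid + D.hot - 13]
14. n5.pre = false  [D.hot == S.wid]
15. n1.fin = -4  [a.idx - 23]
16. n1.lab = "v"  [if D.pre then C.hot else "v"]
17. n8.tag = 0  [C.fin + 4]
18. n9.tag = 28  [B₀.tag * -2 + 28]
19. n10.cnt = 11  [B.tag - 17]
20. n10.val = false  [B.tag > 28]
21. n11.ok = false  [terminal]
22. n12.depth = "nu"  [terminal]
23. n10.acc = 24  [A.cnt + 13]
24. n13.hot = "zz"  ["zz"]
25. n13.ok = -8  [A.acc + B.tag - 60]
26. n14.ok = true  [terminal]
27. n15.depth = "uk"  [terminal]
28. n16.lab = false  [terminal]
29. n13.fin = -7  [-7]
30. n13.lab = "ky"  ["ky"]
31. n9.val = "kz"  ["kz"]
32. n9.acc = -4  [C.fin * 3 + 17]
33. n17.cnt = 18  [B₀.tag * -1 + 18]
34. n17.val = false  [B₀.tag > 0]
35. n18.cnt = 27  [27]
36. n18.val = true  [A₀.cnt > 17]
37. n19.idx = 9  [terminal]
38. n20.pre = "zk"  [terminal]
39. n21.idx = 5  [terminal]
40. n18.acc = 4  [a₀.idx - 5]
41. n22.hot = "zn"  ["zn"]
42. n22.ok = 22  [A₀.cnt + 4]
43. n23.ok = true  [terminal]
44. n22.fin = 19  [len(C.hot) + 17]
45. n22.lab = "znz"  [C.hot ++ "z"]
46. n17.acc = 27  [A₀.cnt + 9]
47. n8.val = "kzz"  [B₁.val ++ "z"]
48. n8.acc = 22  [22]
49. n24.depth = "uw"  [terminal]
50. n0.sig = false  [C.fin > -4]
51. n0.wid = 1  [C.fin + B.acc - 17]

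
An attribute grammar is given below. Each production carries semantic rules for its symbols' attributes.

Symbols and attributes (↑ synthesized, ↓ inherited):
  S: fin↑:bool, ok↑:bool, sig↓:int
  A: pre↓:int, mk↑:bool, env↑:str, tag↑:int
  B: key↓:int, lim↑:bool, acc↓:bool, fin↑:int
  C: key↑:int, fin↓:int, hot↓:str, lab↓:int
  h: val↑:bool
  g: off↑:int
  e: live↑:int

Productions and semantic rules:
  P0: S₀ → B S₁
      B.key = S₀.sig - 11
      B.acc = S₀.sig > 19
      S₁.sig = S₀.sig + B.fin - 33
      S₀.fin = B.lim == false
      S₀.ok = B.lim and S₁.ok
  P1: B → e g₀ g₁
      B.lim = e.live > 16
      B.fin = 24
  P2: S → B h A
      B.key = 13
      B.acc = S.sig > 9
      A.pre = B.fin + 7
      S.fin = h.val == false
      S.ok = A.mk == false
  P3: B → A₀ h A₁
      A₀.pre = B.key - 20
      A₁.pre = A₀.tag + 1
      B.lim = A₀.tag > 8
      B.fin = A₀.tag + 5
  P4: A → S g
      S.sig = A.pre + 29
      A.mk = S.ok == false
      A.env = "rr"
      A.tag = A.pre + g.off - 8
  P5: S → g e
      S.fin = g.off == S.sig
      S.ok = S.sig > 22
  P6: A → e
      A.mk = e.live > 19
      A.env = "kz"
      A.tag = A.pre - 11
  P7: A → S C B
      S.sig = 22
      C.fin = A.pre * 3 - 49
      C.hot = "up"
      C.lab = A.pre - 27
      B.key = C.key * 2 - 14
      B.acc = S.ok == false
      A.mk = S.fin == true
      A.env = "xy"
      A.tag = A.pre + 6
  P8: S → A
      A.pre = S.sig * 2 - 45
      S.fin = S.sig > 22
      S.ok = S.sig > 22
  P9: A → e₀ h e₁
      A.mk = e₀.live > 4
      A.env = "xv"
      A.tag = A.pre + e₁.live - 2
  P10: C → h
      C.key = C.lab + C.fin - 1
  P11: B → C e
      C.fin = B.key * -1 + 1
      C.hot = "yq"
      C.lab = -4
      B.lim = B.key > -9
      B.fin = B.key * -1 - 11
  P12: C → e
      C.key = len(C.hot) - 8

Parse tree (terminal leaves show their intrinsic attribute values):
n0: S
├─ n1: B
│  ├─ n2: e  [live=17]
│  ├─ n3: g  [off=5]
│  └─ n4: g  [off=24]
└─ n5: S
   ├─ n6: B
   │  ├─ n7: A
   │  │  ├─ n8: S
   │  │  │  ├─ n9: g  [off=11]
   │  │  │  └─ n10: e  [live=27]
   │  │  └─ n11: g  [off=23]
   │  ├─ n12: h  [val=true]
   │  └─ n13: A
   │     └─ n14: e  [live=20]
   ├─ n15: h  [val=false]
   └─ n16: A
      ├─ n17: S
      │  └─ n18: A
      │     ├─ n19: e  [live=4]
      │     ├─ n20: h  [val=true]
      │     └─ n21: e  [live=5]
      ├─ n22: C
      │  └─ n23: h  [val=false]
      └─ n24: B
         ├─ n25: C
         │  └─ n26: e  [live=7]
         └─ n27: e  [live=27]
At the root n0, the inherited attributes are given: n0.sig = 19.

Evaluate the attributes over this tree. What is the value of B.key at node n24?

1. n0.sig = 19  [given at root]
2. n1.key = 8  [S₀.sig - 11]
3. n1.acc = false  [S₀.sig > 19]
4. n2.live = 17  [terminal]
5. n3.off = 5  [terminal]
6. n4.off = 24  [terminal]
7. n1.lim = true  [e.live > 16]
8. n1.fin = 24  [24]
9. n5.sig = 10  [S₀.sig + B.fin - 33]
10. n6.key = 13  [13]
11. n6.acc = true  [S.sig > 9]
12. n7.pre = -7  [B.key - 20]
13. n8.sig = 22  [A.pre + 29]
14. n9.off = 11  [terminal]
15. n10.live = 27  [terminal]
16. n8.fin = false  [g.off == S.sig]
17. n8.ok = false  [S.sig > 22]
18. n11.off = 23  [terminal]
19. n7.mk = true  [S.ok == false]
20. n7.env = "rr"  ["rr"]
21. n7.tag = 8  [A.pre + g.off - 8]
22. n12.val = true  [terminal]
23. n13.pre = 9  [A₀.tag + 1]
24. n14.live = 20  [terminal]
25. n13.mk = true  [e.live > 19]
26. n13.env = "kz"  ["kz"]
27. n13.tag = -2  [A.pre - 11]
28. n6.lim = false  [A₀.tag > 8]
29. n6.fin = 13  [A₀.tag + 5]
30. n15.val = false  [terminal]
31. n16.pre = 20  [B.fin + 7]
32. n17.sig = 22  [22]
33. n18.pre = -1  [S.sig * 2 - 45]
34. n19.live = 4  [terminal]
35. n20.val = true  [terminal]
36. n21.live = 5  [terminal]
37. n18.mk = false  [e₀.live > 4]
38. n18.env = "xv"  ["xv"]
39. n18.tag = 2  [A.pre + e₁.live - 2]
40. n17.fin = false  [S.sig > 22]
41. n17.ok = false  [S.sig > 22]
42. n22.fin = 11  [A.pre * 3 - 49]
43. n22.hot = "up"  ["up"]
44. n22.lab = -7  [A.pre - 27]
45. n23.val = false  [terminal]
46. n22.key = 3  [C.lab + C.fin - 1]
47. n24.key = -8  [C.key * 2 - 14]
48. n24.acc = true  [S.ok == false]
49. n25.fin = 9  [B.key * -1 + 1]
50. n25.hot = "yq"  ["yq"]
51. n25.lab = -4  [-4]
52. n26.live = 7  [terminal]
53. n25.key = -6  [len(C.hot) - 8]
54. n27.live = 27  [terminal]
55. n24.lim = true  [B.key > -9]
56. n24.fin = -3  [B.key * -1 - 11]
57. n16.mk = false  [S.fin == true]
58. n16.env = "xy"  ["xy"]
59. n16.tag = 26  [A.pre + 6]
60. n5.fin = true  [h.val == false]
61. n5.ok = true  [A.mk == false]
62. n0.fin = false  [B.lim == false]
63. n0.ok = true  [B.lim and S₁.ok]

-8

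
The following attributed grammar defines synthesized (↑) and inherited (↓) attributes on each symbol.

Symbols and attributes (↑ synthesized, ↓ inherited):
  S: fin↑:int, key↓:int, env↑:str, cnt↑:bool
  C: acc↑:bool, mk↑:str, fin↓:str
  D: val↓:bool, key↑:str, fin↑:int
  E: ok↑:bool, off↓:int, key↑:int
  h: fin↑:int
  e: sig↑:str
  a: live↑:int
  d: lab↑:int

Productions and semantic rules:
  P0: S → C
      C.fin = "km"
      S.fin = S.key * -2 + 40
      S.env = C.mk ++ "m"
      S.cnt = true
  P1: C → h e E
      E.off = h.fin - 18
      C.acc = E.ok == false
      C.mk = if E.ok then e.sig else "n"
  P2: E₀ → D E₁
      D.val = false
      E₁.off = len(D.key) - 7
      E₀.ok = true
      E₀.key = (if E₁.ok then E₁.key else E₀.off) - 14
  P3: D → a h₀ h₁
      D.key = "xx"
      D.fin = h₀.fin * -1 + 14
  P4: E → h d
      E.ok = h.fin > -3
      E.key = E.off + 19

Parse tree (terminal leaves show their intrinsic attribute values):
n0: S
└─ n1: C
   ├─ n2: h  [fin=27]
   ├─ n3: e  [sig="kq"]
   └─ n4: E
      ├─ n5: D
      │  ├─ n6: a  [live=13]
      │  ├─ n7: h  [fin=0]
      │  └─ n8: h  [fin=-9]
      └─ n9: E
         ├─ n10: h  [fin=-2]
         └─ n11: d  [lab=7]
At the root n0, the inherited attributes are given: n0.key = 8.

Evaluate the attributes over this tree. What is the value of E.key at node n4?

1. n0.key = 8  [given at root]
2. n1.fin = "km"  ["km"]
3. n2.fin = 27  [terminal]
4. n3.sig = "kq"  [terminal]
5. n4.off = 9  [h.fin - 18]
6. n5.val = false  [false]
7. n6.live = 13  [terminal]
8. n7.fin = 0  [terminal]
9. n8.fin = -9  [terminal]
10. n5.key = "xx"  ["xx"]
11. n5.fin = 14  [h₀.fin * -1 + 14]
12. n9.off = -5  [len(D.key) - 7]
13. n10.fin = -2  [terminal]
14. n11.lab = 7  [terminal]
15. n9.ok = true  [h.fin > -3]
16. n9.key = 14  [E.off + 19]
17. n4.ok = true  [true]
18. n4.key = 0  [(if E₁.ok then E₁.key else E₀.off) - 14]
19. n1.acc = false  [E.ok == false]
20. n1.mk = "kq"  [if E.ok then e.sig else "n"]
21. n0.fin = 24  [S.key * -2 + 40]
22. n0.env = "kqm"  [C.mk ++ "m"]
23. n0.cnt = true  [true]

0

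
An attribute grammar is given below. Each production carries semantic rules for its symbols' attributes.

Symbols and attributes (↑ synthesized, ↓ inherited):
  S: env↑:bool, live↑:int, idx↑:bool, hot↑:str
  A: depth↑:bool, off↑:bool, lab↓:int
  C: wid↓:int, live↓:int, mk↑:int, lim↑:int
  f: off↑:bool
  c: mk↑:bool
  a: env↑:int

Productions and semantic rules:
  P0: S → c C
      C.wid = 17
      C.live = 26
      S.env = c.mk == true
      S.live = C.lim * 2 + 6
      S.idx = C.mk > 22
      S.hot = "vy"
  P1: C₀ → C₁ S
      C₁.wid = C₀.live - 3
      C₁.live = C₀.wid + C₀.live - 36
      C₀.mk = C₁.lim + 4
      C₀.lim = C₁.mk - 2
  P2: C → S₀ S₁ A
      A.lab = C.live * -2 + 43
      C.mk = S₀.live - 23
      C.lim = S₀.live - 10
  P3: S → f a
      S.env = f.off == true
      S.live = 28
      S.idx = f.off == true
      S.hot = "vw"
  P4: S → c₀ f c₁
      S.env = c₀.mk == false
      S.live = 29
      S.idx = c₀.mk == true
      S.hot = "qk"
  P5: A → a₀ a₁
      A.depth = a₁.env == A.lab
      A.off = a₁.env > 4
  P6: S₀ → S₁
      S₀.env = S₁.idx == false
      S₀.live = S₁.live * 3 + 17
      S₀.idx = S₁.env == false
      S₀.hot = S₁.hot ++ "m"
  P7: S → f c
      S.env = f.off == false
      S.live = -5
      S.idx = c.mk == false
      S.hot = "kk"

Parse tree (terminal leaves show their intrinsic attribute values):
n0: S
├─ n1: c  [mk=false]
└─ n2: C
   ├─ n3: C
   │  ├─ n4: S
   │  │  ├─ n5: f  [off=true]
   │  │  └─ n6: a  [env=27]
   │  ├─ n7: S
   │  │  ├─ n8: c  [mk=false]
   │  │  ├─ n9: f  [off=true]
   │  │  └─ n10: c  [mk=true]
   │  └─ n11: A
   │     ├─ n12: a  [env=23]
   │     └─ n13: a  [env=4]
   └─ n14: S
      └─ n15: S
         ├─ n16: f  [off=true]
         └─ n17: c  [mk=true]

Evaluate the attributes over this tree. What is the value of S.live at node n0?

12

1. n1.mk = false  [terminal]
2. n2.wid = 17  [17]
3. n2.live = 26  [26]
4. n3.wid = 23  [C₀.live - 3]
5. n3.live = 7  [C₀.wid + C₀.live - 36]
6. n5.off = true  [terminal]
7. n6.env = 27  [terminal]
8. n4.env = true  [f.off == true]
9. n4.live = 28  [28]
10. n4.idx = true  [f.off == true]
11. n4.hot = "vw"  ["vw"]
12. n8.mk = false  [terminal]
13. n9.off = true  [terminal]
14. n10.mk = true  [terminal]
15. n7.env = true  [c₀.mk == false]
16. n7.live = 29  [29]
17. n7.idx = false  [c₀.mk == true]
18. n7.hot = "qk"  ["qk"]
19. n11.lab = 29  [C.live * -2 + 43]
20. n12.env = 23  [terminal]
21. n13.env = 4  [terminal]
22. n11.depth = false  [a₁.env == A.lab]
23. n11.off = false  [a₁.env > 4]
24. n3.mk = 5  [S₀.live - 23]
25. n3.lim = 18  [S₀.live - 10]
26. n16.off = true  [terminal]
27. n17.mk = true  [terminal]
28. n15.env = false  [f.off == false]
29. n15.live = -5  [-5]
30. n15.idx = false  [c.mk == false]
31. n15.hot = "kk"  ["kk"]
32. n14.env = true  [S₁.idx == false]
33. n14.live = 2  [S₁.live * 3 + 17]
34. n14.idx = true  [S₁.env == false]
35. n14.hot = "kkm"  [S₁.hot ++ "m"]
36. n2.mk = 22  [C₁.lim + 4]
37. n2.lim = 3  [C₁.mk - 2]
38. n0.env = false  [c.mk == true]
39. n0.live = 12  [C.lim * 2 + 6]
40. n0.idx = false  [C.mk > 22]
41. n0.hot = "vy"  ["vy"]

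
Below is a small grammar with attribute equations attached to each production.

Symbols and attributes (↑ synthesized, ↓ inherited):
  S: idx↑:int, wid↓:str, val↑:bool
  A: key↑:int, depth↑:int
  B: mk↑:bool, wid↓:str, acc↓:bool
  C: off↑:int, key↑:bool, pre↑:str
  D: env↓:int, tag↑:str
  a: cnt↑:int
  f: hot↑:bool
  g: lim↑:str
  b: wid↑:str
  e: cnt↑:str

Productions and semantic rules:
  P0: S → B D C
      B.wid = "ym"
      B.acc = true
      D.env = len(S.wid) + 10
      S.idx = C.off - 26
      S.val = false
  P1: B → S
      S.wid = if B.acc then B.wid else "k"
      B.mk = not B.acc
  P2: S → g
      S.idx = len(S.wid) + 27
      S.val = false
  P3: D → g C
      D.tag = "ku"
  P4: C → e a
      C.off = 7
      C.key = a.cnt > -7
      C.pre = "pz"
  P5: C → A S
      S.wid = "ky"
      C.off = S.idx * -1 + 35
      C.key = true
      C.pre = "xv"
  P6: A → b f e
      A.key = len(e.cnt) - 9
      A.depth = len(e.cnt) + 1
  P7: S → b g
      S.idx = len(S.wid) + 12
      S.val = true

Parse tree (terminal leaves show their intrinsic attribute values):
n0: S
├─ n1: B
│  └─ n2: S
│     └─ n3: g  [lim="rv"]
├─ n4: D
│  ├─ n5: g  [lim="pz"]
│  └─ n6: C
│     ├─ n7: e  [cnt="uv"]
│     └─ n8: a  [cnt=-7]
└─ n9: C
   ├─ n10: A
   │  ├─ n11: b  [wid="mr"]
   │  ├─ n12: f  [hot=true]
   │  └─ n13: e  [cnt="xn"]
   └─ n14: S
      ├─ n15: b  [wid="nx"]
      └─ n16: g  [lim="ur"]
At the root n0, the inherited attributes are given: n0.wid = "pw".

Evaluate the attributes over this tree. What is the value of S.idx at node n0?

1. n0.wid = "pw"  [given at root]
2. n1.wid = "ym"  ["ym"]
3. n1.acc = true  [true]
4. n2.wid = "ym"  [if B.acc then B.wid else "k"]
5. n3.lim = "rv"  [terminal]
6. n2.idx = 29  [len(S.wid) + 27]
7. n2.val = false  [false]
8. n1.mk = false  [not B.acc]
9. n4.env = 12  [len(S.wid) + 10]
10. n5.lim = "pz"  [terminal]
11. n7.cnt = "uv"  [terminal]
12. n8.cnt = -7  [terminal]
13. n6.off = 7  [7]
14. n6.key = false  [a.cnt > -7]
15. n6.pre = "pz"  ["pz"]
16. n4.tag = "ku"  ["ku"]
17. n11.wid = "mr"  [terminal]
18. n12.hot = true  [terminal]
19. n13.cnt = "xn"  [terminal]
20. n10.key = -7  [len(e.cnt) - 9]
21. n10.depth = 3  [len(e.cnt) + 1]
22. n14.wid = "ky"  ["ky"]
23. n15.wid = "nx"  [terminal]
24. n16.lim = "ur"  [terminal]
25. n14.idx = 14  [len(S.wid) + 12]
26. n14.val = true  [true]
27. n9.off = 21  [S.idx * -1 + 35]
28. n9.key = true  [true]
29. n9.pre = "xv"  ["xv"]
30. n0.idx = -5  [C.off - 26]
31. n0.val = false  [false]

-5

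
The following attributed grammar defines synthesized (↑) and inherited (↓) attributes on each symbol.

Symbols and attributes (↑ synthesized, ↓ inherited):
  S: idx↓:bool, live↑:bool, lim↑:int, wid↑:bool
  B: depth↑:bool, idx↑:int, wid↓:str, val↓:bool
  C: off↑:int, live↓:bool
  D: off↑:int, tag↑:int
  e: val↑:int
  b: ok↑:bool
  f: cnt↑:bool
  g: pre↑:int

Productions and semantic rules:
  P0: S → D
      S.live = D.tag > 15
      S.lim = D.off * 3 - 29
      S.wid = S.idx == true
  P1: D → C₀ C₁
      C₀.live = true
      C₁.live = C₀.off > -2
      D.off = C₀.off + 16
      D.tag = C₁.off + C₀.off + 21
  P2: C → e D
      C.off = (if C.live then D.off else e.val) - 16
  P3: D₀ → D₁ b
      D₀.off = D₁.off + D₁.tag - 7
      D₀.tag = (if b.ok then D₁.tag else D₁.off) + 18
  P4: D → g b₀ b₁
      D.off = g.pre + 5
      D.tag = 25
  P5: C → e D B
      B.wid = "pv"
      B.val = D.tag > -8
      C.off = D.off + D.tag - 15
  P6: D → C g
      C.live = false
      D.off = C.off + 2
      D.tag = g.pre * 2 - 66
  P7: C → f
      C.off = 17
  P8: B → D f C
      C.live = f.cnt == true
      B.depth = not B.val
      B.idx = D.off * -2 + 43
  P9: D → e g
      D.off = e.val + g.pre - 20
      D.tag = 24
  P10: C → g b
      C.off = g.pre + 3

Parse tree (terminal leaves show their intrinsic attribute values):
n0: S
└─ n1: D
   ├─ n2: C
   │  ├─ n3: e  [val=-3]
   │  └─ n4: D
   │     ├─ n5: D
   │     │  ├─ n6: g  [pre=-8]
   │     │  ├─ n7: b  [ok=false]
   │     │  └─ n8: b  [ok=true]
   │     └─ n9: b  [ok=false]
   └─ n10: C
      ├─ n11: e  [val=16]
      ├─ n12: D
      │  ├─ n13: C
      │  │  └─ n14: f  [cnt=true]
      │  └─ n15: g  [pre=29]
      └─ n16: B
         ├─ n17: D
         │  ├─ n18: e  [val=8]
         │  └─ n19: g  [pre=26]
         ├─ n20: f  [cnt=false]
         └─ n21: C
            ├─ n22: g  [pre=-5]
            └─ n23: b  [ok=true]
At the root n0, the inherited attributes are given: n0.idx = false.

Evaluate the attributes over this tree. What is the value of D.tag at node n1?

16

1. n0.idx = false  [given at root]
2. n2.live = true  [true]
3. n3.val = -3  [terminal]
4. n6.pre = -8  [terminal]
5. n7.ok = false  [terminal]
6. n8.ok = true  [terminal]
7. n5.off = -3  [g.pre + 5]
8. n5.tag = 25  [25]
9. n9.ok = false  [terminal]
10. n4.off = 15  [D₁.off + D₁.tag - 7]
11. n4.tag = 15  [(if b.ok then D₁.tag else D₁.off) + 18]
12. n2.off = -1  [(if C.live then D.off else e.val) - 16]
13. n10.live = true  [C₀.off > -2]
14. n11.val = 16  [terminal]
15. n13.live = false  [false]
16. n14.cnt = true  [terminal]
17. n13.off = 17  [17]
18. n15.pre = 29  [terminal]
19. n12.off = 19  [C.off + 2]
20. n12.tag = -8  [g.pre * 2 - 66]
21. n16.wid = "pv"  ["pv"]
22. n16.val = false  [D.tag > -8]
23. n18.val = 8  [terminal]
24. n19.pre = 26  [terminal]
25. n17.off = 14  [e.val + g.pre - 20]
26. n17.tag = 24  [24]
27. n20.cnt = false  [terminal]
28. n21.live = false  [f.cnt == true]
29. n22.pre = -5  [terminal]
30. n23.ok = true  [terminal]
31. n21.off = -2  [g.pre + 3]
32. n16.depth = true  [not B.val]
33. n16.idx = 15  [D.off * -2 + 43]
34. n10.off = -4  [D.off + D.tag - 15]
35. n1.off = 15  [C₀.off + 16]
36. n1.tag = 16  [C₁.off + C₀.off + 21]
37. n0.live = true  [D.tag > 15]
38. n0.lim = 16  [D.off * 3 - 29]
39. n0.wid = false  [S.idx == true]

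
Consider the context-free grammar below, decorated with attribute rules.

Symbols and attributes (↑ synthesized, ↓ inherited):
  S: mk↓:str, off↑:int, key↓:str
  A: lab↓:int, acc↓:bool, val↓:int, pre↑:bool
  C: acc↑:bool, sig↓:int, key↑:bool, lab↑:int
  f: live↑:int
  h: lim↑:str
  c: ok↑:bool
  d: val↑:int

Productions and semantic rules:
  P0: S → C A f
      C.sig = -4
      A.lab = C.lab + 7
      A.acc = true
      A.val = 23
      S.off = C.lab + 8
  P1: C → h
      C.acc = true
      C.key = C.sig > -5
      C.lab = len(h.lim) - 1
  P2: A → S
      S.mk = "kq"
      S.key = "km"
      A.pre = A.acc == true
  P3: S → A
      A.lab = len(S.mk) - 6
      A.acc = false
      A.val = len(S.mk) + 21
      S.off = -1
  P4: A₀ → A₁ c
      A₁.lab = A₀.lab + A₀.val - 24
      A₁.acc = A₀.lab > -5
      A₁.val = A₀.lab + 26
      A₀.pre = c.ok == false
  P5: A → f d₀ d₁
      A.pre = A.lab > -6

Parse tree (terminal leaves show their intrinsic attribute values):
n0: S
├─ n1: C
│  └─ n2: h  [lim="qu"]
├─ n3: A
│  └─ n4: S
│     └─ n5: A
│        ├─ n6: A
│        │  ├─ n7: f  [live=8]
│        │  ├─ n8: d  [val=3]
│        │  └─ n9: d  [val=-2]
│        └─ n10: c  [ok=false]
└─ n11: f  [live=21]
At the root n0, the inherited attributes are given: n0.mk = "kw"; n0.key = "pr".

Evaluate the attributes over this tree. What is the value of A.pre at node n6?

1. n0.mk = "kw"  [given at root]
2. n0.key = "pr"  [given at root]
3. n1.sig = -4  [-4]
4. n2.lim = "qu"  [terminal]
5. n1.acc = true  [true]
6. n1.key = true  [C.sig > -5]
7. n1.lab = 1  [len(h.lim) - 1]
8. n3.lab = 8  [C.lab + 7]
9. n3.acc = true  [true]
10. n3.val = 23  [23]
11. n4.mk = "kq"  ["kq"]
12. n4.key = "km"  ["km"]
13. n5.lab = -4  [len(S.mk) - 6]
14. n5.acc = false  [false]
15. n5.val = 23  [len(S.mk) + 21]
16. n6.lab = -5  [A₀.lab + A₀.val - 24]
17. n6.acc = true  [A₀.lab > -5]
18. n6.val = 22  [A₀.lab + 26]
19. n7.live = 8  [terminal]
20. n8.val = 3  [terminal]
21. n9.val = -2  [terminal]
22. n6.pre = true  [A.lab > -6]
23. n10.ok = false  [terminal]
24. n5.pre = true  [c.ok == false]
25. n4.off = -1  [-1]
26. n3.pre = true  [A.acc == true]
27. n11.live = 21  [terminal]
28. n0.off = 9  [C.lab + 8]

true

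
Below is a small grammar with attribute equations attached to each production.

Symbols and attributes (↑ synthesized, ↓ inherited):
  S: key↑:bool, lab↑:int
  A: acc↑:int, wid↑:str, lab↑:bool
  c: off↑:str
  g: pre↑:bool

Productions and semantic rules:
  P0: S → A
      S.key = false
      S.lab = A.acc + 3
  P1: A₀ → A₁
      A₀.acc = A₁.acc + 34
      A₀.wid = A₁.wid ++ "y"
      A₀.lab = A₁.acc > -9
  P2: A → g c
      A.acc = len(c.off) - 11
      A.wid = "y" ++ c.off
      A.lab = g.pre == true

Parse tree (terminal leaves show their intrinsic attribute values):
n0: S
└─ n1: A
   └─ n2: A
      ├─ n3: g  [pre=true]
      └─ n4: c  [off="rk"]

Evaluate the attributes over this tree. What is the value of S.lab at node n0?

1. n3.pre = true  [terminal]
2. n4.off = "rk"  [terminal]
3. n2.acc = -9  [len(c.off) - 11]
4. n2.wid = "yrk"  ["y" ++ c.off]
5. n2.lab = true  [g.pre == true]
6. n1.acc = 25  [A₁.acc + 34]
7. n1.wid = "yrky"  [A₁.wid ++ "y"]
8. n1.lab = false  [A₁.acc > -9]
9. n0.key = false  [false]
10. n0.lab = 28  [A.acc + 3]

28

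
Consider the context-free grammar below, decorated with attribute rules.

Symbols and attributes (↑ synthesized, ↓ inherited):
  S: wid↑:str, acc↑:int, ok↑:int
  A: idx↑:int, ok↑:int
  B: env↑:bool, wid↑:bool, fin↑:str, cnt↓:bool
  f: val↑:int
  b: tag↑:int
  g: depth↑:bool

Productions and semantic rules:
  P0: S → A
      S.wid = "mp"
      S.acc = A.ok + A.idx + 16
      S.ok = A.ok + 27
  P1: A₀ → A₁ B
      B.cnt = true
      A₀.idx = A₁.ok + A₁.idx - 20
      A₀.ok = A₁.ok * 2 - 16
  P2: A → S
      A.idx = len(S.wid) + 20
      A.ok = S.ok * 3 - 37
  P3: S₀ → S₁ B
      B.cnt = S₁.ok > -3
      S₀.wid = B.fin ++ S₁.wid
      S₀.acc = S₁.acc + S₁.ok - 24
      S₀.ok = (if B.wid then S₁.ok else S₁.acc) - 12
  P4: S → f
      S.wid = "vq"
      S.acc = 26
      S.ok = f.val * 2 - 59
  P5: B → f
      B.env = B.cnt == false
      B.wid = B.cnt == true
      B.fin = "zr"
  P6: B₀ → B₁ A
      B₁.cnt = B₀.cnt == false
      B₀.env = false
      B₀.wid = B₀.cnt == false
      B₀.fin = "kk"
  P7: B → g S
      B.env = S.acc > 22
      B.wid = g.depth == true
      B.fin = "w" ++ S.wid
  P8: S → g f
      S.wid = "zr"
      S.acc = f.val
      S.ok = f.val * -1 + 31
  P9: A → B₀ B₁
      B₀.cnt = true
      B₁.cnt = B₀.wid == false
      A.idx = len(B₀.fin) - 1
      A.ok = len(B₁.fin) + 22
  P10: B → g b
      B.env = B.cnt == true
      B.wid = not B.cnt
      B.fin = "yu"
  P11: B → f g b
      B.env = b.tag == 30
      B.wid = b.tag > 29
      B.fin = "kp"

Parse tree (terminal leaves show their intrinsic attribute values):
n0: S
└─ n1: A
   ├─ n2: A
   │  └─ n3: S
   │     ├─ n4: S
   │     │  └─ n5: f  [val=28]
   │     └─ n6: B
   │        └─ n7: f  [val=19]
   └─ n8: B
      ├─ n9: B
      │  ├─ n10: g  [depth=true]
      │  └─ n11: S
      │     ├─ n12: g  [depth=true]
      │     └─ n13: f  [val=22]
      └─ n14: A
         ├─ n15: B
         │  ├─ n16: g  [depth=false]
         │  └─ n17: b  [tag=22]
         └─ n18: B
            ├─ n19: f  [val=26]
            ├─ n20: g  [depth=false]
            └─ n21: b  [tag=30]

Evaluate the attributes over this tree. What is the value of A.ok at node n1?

-6

1. n5.val = 28  [terminal]
2. n4.wid = "vq"  ["vq"]
3. n4.acc = 26  [26]
4. n4.ok = -3  [f.val * 2 - 59]
5. n6.cnt = false  [S₁.ok > -3]
6. n7.val = 19  [terminal]
7. n6.env = true  [B.cnt == false]
8. n6.wid = false  [B.cnt == true]
9. n6.fin = "zr"  ["zr"]
10. n3.wid = "zrvq"  [B.fin ++ S₁.wid]
11. n3.acc = -1  [S₁.acc + S₁.ok - 24]
12. n3.ok = 14  [(if B.wid then S₁.ok else S₁.acc) - 12]
13. n2.idx = 24  [len(S.wid) + 20]
14. n2.ok = 5  [S.ok * 3 - 37]
15. n8.cnt = true  [true]
16. n9.cnt = false  [B₀.cnt == false]
17. n10.depth = true  [terminal]
18. n12.depth = true  [terminal]
19. n13.val = 22  [terminal]
20. n11.wid = "zr"  ["zr"]
21. n11.acc = 22  [f.val]
22. n11.ok = 9  [f.val * -1 + 31]
23. n9.env = false  [S.acc > 22]
24. n9.wid = true  [g.depth == true]
25. n9.fin = "wzr"  ["w" ++ S.wid]
26. n15.cnt = true  [true]
27. n16.depth = false  [terminal]
28. n17.tag = 22  [terminal]
29. n15.env = true  [B.cnt == true]
30. n15.wid = false  [not B.cnt]
31. n15.fin = "yu"  ["yu"]
32. n18.cnt = true  [B₀.wid == false]
33. n19.val = 26  [terminal]
34. n20.depth = false  [terminal]
35. n21.tag = 30  [terminal]
36. n18.env = true  [b.tag == 30]
37. n18.wid = true  [b.tag > 29]
38. n18.fin = "kp"  ["kp"]
39. n14.idx = 1  [len(B₀.fin) - 1]
40. n14.ok = 24  [len(B₁.fin) + 22]
41. n8.env = false  [false]
42. n8.wid = false  [B₀.cnt == false]
43. n8.fin = "kk"  ["kk"]
44. n1.idx = 9  [A₁.ok + A₁.idx - 20]
45. n1.ok = -6  [A₁.ok * 2 - 16]
46. n0.wid = "mp"  ["mp"]
47. n0.acc = 19  [A.ok + A.idx + 16]
48. n0.ok = 21  [A.ok + 27]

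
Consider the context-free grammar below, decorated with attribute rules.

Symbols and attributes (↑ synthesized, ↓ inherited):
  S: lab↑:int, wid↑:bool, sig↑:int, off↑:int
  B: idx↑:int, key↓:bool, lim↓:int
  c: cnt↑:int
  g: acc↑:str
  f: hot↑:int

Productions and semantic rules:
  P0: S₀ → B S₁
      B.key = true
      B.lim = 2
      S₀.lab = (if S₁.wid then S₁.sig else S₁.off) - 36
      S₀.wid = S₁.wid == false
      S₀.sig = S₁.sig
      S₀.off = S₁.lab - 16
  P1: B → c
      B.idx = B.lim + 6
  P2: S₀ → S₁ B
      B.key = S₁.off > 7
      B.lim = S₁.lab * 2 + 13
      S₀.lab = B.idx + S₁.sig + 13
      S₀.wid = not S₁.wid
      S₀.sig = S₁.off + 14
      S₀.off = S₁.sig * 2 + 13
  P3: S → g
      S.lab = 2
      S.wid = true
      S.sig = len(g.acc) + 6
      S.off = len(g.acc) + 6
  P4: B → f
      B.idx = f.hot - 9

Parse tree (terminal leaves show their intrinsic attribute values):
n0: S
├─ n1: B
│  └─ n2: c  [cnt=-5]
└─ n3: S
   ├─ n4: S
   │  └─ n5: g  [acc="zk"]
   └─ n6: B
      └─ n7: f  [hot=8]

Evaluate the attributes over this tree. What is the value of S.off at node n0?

1. n1.key = true  [true]
2. n1.lim = 2  [2]
3. n2.cnt = -5  [terminal]
4. n1.idx = 8  [B.lim + 6]
5. n5.acc = "zk"  [terminal]
6. n4.lab = 2  [2]
7. n4.wid = true  [true]
8. n4.sig = 8  [len(g.acc) + 6]
9. n4.off = 8  [len(g.acc) + 6]
10. n6.key = true  [S₁.off > 7]
11. n6.lim = 17  [S₁.lab * 2 + 13]
12. n7.hot = 8  [terminal]
13. n6.idx = -1  [f.hot - 9]
14. n3.lab = 20  [B.idx + S₁.sig + 13]
15. n3.wid = false  [not S₁.wid]
16. n3.sig = 22  [S₁.off + 14]
17. n3.off = 29  [S₁.sig * 2 + 13]
18. n0.lab = -7  [(if S₁.wid then S₁.sig else S₁.off) - 36]
19. n0.wid = true  [S₁.wid == false]
20. n0.sig = 22  [S₁.sig]
21. n0.off = 4  [S₁.lab - 16]

4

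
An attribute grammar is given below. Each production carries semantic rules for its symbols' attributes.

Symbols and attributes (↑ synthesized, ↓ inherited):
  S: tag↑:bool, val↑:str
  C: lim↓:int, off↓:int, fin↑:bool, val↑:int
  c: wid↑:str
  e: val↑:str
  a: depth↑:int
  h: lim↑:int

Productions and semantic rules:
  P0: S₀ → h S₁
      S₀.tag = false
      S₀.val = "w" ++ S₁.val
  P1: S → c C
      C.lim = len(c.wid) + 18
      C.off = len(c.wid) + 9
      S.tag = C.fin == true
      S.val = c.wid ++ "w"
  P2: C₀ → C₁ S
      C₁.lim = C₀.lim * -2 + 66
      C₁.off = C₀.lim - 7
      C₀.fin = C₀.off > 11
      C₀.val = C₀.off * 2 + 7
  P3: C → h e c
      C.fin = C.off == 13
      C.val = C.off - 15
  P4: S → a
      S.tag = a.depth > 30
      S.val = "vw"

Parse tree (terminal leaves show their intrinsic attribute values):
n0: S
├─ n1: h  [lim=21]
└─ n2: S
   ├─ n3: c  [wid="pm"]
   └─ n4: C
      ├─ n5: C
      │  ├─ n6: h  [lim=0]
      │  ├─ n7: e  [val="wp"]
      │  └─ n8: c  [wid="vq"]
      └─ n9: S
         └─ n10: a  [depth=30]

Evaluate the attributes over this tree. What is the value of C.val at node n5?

-2

1. n1.lim = 21  [terminal]
2. n3.wid = "pm"  [terminal]
3. n4.lim = 20  [len(c.wid) + 18]
4. n4.off = 11  [len(c.wid) + 9]
5. n5.lim = 26  [C₀.lim * -2 + 66]
6. n5.off = 13  [C₀.lim - 7]
7. n6.lim = 0  [terminal]
8. n7.val = "wp"  [terminal]
9. n8.wid = "vq"  [terminal]
10. n5.fin = true  [C.off == 13]
11. n5.val = -2  [C.off - 15]
12. n10.depth = 30  [terminal]
13. n9.tag = false  [a.depth > 30]
14. n9.val = "vw"  ["vw"]
15. n4.fin = false  [C₀.off > 11]
16. n4.val = 29  [C₀.off * 2 + 7]
17. n2.tag = false  [C.fin == true]
18. n2.val = "pmw"  [c.wid ++ "w"]
19. n0.tag = false  [false]
20. n0.val = "wpmw"  ["w" ++ S₁.val]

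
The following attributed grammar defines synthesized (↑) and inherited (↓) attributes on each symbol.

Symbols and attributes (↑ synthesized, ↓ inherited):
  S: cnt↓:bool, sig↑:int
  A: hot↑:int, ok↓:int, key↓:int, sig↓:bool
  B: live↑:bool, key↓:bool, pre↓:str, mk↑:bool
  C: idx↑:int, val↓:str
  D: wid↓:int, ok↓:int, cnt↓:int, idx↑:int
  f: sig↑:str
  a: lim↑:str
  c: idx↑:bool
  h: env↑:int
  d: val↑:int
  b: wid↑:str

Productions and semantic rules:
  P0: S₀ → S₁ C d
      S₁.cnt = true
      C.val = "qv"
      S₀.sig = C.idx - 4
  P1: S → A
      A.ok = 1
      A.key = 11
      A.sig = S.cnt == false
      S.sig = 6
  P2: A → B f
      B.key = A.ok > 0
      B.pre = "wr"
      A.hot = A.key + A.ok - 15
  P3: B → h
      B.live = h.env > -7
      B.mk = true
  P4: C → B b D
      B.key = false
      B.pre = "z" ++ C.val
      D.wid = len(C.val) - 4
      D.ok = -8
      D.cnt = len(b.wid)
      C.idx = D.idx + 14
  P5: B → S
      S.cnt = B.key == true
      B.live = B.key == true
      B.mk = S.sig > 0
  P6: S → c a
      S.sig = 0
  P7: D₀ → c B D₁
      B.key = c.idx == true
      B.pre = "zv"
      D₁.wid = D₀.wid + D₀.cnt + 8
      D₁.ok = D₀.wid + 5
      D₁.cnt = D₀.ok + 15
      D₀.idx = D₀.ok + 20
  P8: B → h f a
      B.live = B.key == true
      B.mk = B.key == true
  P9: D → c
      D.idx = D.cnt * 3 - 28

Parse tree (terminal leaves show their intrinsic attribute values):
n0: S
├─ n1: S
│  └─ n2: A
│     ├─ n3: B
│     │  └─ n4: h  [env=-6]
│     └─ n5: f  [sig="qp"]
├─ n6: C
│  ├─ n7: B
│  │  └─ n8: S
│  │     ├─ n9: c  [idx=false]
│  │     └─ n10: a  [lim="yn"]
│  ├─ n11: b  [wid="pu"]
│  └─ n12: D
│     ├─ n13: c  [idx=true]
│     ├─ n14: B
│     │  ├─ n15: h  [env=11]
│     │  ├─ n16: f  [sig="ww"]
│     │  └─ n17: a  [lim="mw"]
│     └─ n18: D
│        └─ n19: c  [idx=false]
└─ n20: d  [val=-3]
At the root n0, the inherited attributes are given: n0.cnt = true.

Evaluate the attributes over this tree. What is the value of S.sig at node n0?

22

1. n0.cnt = true  [given at root]
2. n1.cnt = true  [true]
3. n2.ok = 1  [1]
4. n2.key = 11  [11]
5. n2.sig = false  [S.cnt == false]
6. n3.key = true  [A.ok > 0]
7. n3.pre = "wr"  ["wr"]
8. n4.env = -6  [terminal]
9. n3.live = true  [h.env > -7]
10. n3.mk = true  [true]
11. n5.sig = "qp"  [terminal]
12. n2.hot = -3  [A.key + A.ok - 15]
13. n1.sig = 6  [6]
14. n6.val = "qv"  ["qv"]
15. n7.key = false  [false]
16. n7.pre = "zqv"  ["z" ++ C.val]
17. n8.cnt = false  [B.key == true]
18. n9.idx = false  [terminal]
19. n10.lim = "yn"  [terminal]
20. n8.sig = 0  [0]
21. n7.live = false  [B.key == true]
22. n7.mk = false  [S.sig > 0]
23. n11.wid = "pu"  [terminal]
24. n12.wid = -2  [len(C.val) - 4]
25. n12.ok = -8  [-8]
26. n12.cnt = 2  [len(b.wid)]
27. n13.idx = true  [terminal]
28. n14.key = true  [c.idx == true]
29. n14.pre = "zv"  ["zv"]
30. n15.env = 11  [terminal]
31. n16.sig = "ww"  [terminal]
32. n17.lim = "mw"  [terminal]
33. n14.live = true  [B.key == true]
34. n14.mk = true  [B.key == true]
35. n18.wid = 8  [D₀.wid + D₀.cnt + 8]
36. n18.ok = 3  [D₀.wid + 5]
37. n18.cnt = 7  [D₀.ok + 15]
38. n19.idx = false  [terminal]
39. n18.idx = -7  [D.cnt * 3 - 28]
40. n12.idx = 12  [D₀.ok + 20]
41. n6.idx = 26  [D.idx + 14]
42. n20.val = -3  [terminal]
43. n0.sig = 22  [C.idx - 4]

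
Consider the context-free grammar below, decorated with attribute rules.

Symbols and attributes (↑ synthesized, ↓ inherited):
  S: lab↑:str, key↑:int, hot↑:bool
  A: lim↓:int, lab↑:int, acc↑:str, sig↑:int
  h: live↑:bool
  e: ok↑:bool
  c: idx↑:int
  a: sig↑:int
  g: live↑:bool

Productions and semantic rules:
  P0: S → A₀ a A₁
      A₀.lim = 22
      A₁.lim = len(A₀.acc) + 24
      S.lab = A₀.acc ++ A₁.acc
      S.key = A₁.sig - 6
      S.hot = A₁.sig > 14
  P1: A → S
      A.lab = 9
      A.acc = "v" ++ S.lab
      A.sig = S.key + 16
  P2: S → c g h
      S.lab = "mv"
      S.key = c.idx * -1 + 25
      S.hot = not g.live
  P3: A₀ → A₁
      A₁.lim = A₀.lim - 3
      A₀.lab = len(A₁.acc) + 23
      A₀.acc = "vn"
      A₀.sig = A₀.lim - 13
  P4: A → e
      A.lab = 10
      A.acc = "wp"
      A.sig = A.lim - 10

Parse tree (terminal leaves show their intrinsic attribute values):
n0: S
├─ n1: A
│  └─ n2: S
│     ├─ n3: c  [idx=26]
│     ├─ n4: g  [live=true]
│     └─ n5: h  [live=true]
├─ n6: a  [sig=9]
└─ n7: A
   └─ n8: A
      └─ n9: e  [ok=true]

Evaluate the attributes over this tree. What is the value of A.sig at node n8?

14

1. n1.lim = 22  [22]
2. n3.idx = 26  [terminal]
3. n4.live = true  [terminal]
4. n5.live = true  [terminal]
5. n2.lab = "mv"  ["mv"]
6. n2.key = -1  [c.idx * -1 + 25]
7. n2.hot = false  [not g.live]
8. n1.lab = 9  [9]
9. n1.acc = "vmv"  ["v" ++ S.lab]
10. n1.sig = 15  [S.key + 16]
11. n6.sig = 9  [terminal]
12. n7.lim = 27  [len(A₀.acc) + 24]
13. n8.lim = 24  [A₀.lim - 3]
14. n9.ok = true  [terminal]
15. n8.lab = 10  [10]
16. n8.acc = "wp"  ["wp"]
17. n8.sig = 14  [A.lim - 10]
18. n7.lab = 25  [len(A₁.acc) + 23]
19. n7.acc = "vn"  ["vn"]
20. n7.sig = 14  [A₀.lim - 13]
21. n0.lab = "vmvvn"  [A₀.acc ++ A₁.acc]
22. n0.key = 8  [A₁.sig - 6]
23. n0.hot = false  [A₁.sig > 14]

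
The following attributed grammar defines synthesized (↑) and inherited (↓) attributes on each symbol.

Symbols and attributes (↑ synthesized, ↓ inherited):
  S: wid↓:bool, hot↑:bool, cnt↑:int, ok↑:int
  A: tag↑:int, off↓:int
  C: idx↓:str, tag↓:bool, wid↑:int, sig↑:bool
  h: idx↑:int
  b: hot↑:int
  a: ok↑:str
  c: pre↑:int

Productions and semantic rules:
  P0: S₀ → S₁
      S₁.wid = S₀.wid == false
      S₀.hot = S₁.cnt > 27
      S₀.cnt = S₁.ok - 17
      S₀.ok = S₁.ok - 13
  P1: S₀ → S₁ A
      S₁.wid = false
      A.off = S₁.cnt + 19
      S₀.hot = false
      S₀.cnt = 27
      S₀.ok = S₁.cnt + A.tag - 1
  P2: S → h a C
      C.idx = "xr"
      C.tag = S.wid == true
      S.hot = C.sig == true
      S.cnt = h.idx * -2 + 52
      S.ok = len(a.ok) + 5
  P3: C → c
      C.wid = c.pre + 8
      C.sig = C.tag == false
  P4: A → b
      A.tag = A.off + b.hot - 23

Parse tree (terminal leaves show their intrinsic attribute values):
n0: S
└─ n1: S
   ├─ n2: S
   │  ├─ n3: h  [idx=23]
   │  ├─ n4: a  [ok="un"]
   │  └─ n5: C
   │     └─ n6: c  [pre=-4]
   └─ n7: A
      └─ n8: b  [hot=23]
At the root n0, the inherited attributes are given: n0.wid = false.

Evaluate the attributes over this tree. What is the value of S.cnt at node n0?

13

1. n0.wid = false  [given at root]
2. n1.wid = true  [S₀.wid == false]
3. n2.wid = false  [false]
4. n3.idx = 23  [terminal]
5. n4.ok = "un"  [terminal]
6. n5.idx = "xr"  ["xr"]
7. n5.tag = false  [S.wid == true]
8. n6.pre = -4  [terminal]
9. n5.wid = 4  [c.pre + 8]
10. n5.sig = true  [C.tag == false]
11. n2.hot = true  [C.sig == true]
12. n2.cnt = 6  [h.idx * -2 + 52]
13. n2.ok = 7  [len(a.ok) + 5]
14. n7.off = 25  [S₁.cnt + 19]
15. n8.hot = 23  [terminal]
16. n7.tag = 25  [A.off + b.hot - 23]
17. n1.hot = false  [false]
18. n1.cnt = 27  [27]
19. n1.ok = 30  [S₁.cnt + A.tag - 1]
20. n0.hot = false  [S₁.cnt > 27]
21. n0.cnt = 13  [S₁.ok - 17]
22. n0.ok = 17  [S₁.ok - 13]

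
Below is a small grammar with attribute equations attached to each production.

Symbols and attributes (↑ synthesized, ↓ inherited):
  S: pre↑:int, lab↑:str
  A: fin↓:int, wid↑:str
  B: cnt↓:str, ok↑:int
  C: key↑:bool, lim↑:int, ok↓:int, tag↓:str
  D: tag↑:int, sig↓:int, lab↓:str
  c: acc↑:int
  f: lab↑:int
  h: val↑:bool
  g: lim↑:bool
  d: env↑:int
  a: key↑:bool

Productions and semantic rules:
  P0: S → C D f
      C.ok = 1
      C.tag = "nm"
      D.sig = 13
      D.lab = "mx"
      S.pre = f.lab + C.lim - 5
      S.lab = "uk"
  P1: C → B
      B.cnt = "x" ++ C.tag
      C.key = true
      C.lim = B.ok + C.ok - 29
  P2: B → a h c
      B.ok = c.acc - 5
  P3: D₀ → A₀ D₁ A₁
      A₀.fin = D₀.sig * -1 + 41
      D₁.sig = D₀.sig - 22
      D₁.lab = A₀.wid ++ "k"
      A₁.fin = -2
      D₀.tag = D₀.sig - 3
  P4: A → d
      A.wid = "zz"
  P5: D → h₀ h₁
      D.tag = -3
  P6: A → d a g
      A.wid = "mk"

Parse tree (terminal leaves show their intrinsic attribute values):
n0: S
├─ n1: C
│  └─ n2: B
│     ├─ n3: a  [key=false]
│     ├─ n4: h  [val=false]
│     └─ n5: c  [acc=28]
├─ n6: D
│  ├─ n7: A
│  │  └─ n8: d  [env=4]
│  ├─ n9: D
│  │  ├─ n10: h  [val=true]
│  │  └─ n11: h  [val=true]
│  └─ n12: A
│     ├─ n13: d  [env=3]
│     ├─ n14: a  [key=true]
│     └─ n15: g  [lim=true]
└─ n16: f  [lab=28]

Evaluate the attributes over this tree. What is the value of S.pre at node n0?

1. n1.ok = 1  [1]
2. n1.tag = "nm"  ["nm"]
3. n2.cnt = "xnm"  ["x" ++ C.tag]
4. n3.key = false  [terminal]
5. n4.val = false  [terminal]
6. n5.acc = 28  [terminal]
7. n2.ok = 23  [c.acc - 5]
8. n1.key = true  [true]
9. n1.lim = -5  [B.ok + C.ok - 29]
10. n6.sig = 13  [13]
11. n6.lab = "mx"  ["mx"]
12. n7.fin = 28  [D₀.sig * -1 + 41]
13. n8.env = 4  [terminal]
14. n7.wid = "zz"  ["zz"]
15. n9.sig = -9  [D₀.sig - 22]
16. n9.lab = "zzk"  [A₀.wid ++ "k"]
17. n10.val = true  [terminal]
18. n11.val = true  [terminal]
19. n9.tag = -3  [-3]
20. n12.fin = -2  [-2]
21. n13.env = 3  [terminal]
22. n14.key = true  [terminal]
23. n15.lim = true  [terminal]
24. n12.wid = "mk"  ["mk"]
25. n6.tag = 10  [D₀.sig - 3]
26. n16.lab = 28  [terminal]
27. n0.pre = 18  [f.lab + C.lim - 5]
28. n0.lab = "uk"  ["uk"]

18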